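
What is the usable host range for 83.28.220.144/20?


Network: 83.28.208.0
Broadcast: 83.28.223.255
First usable = network + 1
Last usable = broadcast - 1
Range: 83.28.208.1 to 83.28.223.254


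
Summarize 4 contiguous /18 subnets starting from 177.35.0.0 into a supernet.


Original prefix: /18
Number of subnets: 4 = 2^2
New prefix = 18 - 2 = 16
Supernet: 177.35.0.0/16


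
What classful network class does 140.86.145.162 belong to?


First octet: 140
Binary: 10001100
10xxxxxx -> Class B (128-191)
Class B, default mask 255.255.0.0 (/16)


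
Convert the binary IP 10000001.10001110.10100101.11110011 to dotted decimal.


10000001 = 129
10001110 = 142
10100101 = 165
11110011 = 243
IP: 129.142.165.243


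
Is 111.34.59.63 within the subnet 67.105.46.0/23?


Subnet network: 67.105.46.0
Test IP AND mask: 111.34.58.0
No, 111.34.59.63 is not in 67.105.46.0/23


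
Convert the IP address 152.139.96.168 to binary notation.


152 = 10011000
139 = 10001011
96 = 01100000
168 = 10101000
Binary: 10011000.10001011.01100000.10101000


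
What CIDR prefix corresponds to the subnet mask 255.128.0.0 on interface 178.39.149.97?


Binary: 11111111.10000000.00000000.00000000
Count leading 1s
Prefix: /9


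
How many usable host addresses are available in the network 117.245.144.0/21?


Host bits = 32 - 21 = 11
Total addresses = 2^11 = 2048
Usable = total - 2 (network and broadcast)
Usable hosts: 2046


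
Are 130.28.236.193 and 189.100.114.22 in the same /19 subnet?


Mask: 255.255.224.0
130.28.236.193 AND mask = 130.28.224.0
189.100.114.22 AND mask = 189.100.96.0
No, different subnets (130.28.224.0 vs 189.100.96.0)


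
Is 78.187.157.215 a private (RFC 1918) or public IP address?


RFC 1918 private ranges:
  10.0.0.0/8 (10.0.0.0 - 10.255.255.255)
  172.16.0.0/12 (172.16.0.0 - 172.31.255.255)
  192.168.0.0/16 (192.168.0.0 - 192.168.255.255)
Public (not in any RFC 1918 range)


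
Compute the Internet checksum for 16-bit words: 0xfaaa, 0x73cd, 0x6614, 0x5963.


Sum all words (with carry folding):
+ 0xfaaa = 0xfaaa
+ 0x73cd = 0x6e78
+ 0x6614 = 0xd48c
+ 0x5963 = 0x2df0
One's complement: ~0x2df0
Checksum = 0xd20f


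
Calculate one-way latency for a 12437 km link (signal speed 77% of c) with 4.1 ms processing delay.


Speed = 0.77 * 3e5 km/s = 231000 km/s
Propagation delay = 12437 / 231000 = 0.0538 s = 53.8398 ms
Processing delay = 4.1 ms
Total one-way latency = 57.9398 ms


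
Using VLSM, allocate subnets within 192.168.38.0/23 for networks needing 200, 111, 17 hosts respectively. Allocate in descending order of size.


200 hosts -> /24 (254 usable): 192.168.38.0/24
111 hosts -> /25 (126 usable): 192.168.39.0/25
17 hosts -> /27 (30 usable): 192.168.39.128/27
Allocation: 192.168.38.0/24 (200 hosts, 254 usable); 192.168.39.0/25 (111 hosts, 126 usable); 192.168.39.128/27 (17 hosts, 30 usable)


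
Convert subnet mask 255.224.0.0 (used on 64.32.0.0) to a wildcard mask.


Subnet mask: 255.224.0.0
Wildcard = 255.255.255.255 - subnet mask
255 - 255 = 0
255 - 224 = 31
255 - 0 = 255
255 - 0 = 255
Wildcard: 0.31.255.255


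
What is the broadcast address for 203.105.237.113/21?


Network: 203.105.232.0/21
Host bits = 11
Set all host bits to 1:
Broadcast: 203.105.239.255


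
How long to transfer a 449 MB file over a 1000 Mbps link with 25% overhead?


Effective throughput = 1000 * (1 - 25/100) = 750 Mbps
File size in Mb = 449 * 8 = 3592 Mb
Time = 3592 / 750
Time = 4.7893 seconds


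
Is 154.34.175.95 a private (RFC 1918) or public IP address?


RFC 1918 private ranges:
  10.0.0.0/8 (10.0.0.0 - 10.255.255.255)
  172.16.0.0/12 (172.16.0.0 - 172.31.255.255)
  192.168.0.0/16 (192.168.0.0 - 192.168.255.255)
Public (not in any RFC 1918 range)


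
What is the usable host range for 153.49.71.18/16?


Network: 153.49.0.0
Broadcast: 153.49.255.255
First usable = network + 1
Last usable = broadcast - 1
Range: 153.49.0.1 to 153.49.255.254


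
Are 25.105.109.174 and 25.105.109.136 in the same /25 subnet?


Mask: 255.255.255.128
25.105.109.174 AND mask = 25.105.109.128
25.105.109.136 AND mask = 25.105.109.128
Yes, same subnet (25.105.109.128)


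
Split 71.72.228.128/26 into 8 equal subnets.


New prefix = 26 + 3 = 29
Each subnet has 8 addresses
  71.72.228.128/29
  71.72.228.136/29
  71.72.228.144/29
  71.72.228.152/29
  71.72.228.160/29
  71.72.228.168/29
  71.72.228.176/29
  71.72.228.184/29
Subnets: 71.72.228.128/29, 71.72.228.136/29, 71.72.228.144/29, 71.72.228.152/29, 71.72.228.160/29, 71.72.228.168/29, 71.72.228.176/29, 71.72.228.184/29


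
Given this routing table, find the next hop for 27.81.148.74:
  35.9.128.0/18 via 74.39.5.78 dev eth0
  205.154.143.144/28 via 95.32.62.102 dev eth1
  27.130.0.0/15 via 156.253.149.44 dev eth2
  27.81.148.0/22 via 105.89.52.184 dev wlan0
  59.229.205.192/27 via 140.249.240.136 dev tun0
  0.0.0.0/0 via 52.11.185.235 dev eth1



Longest prefix match for 27.81.148.74:
  /18 35.9.128.0: no
  /28 205.154.143.144: no
  /15 27.130.0.0: no
  /22 27.81.148.0: MATCH
  /27 59.229.205.192: no
  /0 0.0.0.0: MATCH
Selected: next-hop 105.89.52.184 via wlan0 (matched /22)


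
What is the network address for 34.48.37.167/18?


IP:   00100010.00110000.00100101.10100111
Mask: 11111111.11111111.11000000.00000000
AND operation:
Net:  00100010.00110000.00000000.00000000
Network: 34.48.0.0/18


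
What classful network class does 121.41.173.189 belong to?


First octet: 121
Binary: 01111001
0xxxxxxx -> Class A (1-126)
Class A, default mask 255.0.0.0 (/8)


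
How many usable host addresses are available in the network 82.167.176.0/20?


Host bits = 32 - 20 = 12
Total addresses = 2^12 = 4096
Usable = total - 2 (network and broadcast)
Usable hosts: 4094


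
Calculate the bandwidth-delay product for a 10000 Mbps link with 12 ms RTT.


BDP = bandwidth * RTT
= 10000 Mbps * 12 ms
= 10000 * 1e6 * 12 / 1000 bits
= 120000000 bits
= 15000000 bytes
= 14648.4375 KB
BDP = 120000000 bits (15000000 bytes)


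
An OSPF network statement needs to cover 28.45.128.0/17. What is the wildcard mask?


Subnet mask: 255.255.128.0
Wildcard = 255.255.255.255 - subnet mask
255 - 255 = 0
255 - 255 = 0
255 - 128 = 127
255 - 0 = 255
Wildcard: 0.0.127.255


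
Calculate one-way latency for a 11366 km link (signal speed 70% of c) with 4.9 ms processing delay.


Speed = 0.7 * 3e5 km/s = 210000 km/s
Propagation delay = 11366 / 210000 = 0.0541 s = 54.1238 ms
Processing delay = 4.9 ms
Total one-way latency = 59.0238 ms


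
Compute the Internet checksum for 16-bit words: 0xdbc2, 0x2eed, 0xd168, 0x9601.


Sum all words (with carry folding):
+ 0xdbc2 = 0xdbc2
+ 0x2eed = 0x0ab0
+ 0xd168 = 0xdc18
+ 0x9601 = 0x721a
One's complement: ~0x721a
Checksum = 0x8de5


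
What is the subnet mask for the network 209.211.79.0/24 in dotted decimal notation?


/24 means 24 network bits, 8 host bits
Binary: 11111111111111111111111100000000
Mask: 255.255.255.0


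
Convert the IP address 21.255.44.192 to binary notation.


21 = 00010101
255 = 11111111
44 = 00101100
192 = 11000000
Binary: 00010101.11111111.00101100.11000000


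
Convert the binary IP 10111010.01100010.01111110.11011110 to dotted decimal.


10111010 = 186
01100010 = 98
01111110 = 126
11011110 = 222
IP: 186.98.126.222


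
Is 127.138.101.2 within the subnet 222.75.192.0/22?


Subnet network: 222.75.192.0
Test IP AND mask: 127.138.100.0
No, 127.138.101.2 is not in 222.75.192.0/22


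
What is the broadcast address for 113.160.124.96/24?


Network: 113.160.124.0/24
Host bits = 8
Set all host bits to 1:
Broadcast: 113.160.124.255


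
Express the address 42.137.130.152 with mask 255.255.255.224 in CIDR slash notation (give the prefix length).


Binary: 11111111.11111111.11111111.11100000
Count leading 1s
Prefix: /27


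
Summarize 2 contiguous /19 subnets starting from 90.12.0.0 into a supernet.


Original prefix: /19
Number of subnets: 2 = 2^1
New prefix = 19 - 1 = 18
Supernet: 90.12.0.0/18


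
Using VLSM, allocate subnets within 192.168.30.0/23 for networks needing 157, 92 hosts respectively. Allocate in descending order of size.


157 hosts -> /24 (254 usable): 192.168.30.0/24
92 hosts -> /25 (126 usable): 192.168.31.0/25
Allocation: 192.168.30.0/24 (157 hosts, 254 usable); 192.168.31.0/25 (92 hosts, 126 usable)


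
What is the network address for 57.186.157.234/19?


IP:   00111001.10111010.10011101.11101010
Mask: 11111111.11111111.11100000.00000000
AND operation:
Net:  00111001.10111010.10000000.00000000
Network: 57.186.128.0/19


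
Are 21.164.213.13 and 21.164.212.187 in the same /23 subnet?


Mask: 255.255.254.0
21.164.213.13 AND mask = 21.164.212.0
21.164.212.187 AND mask = 21.164.212.0
Yes, same subnet (21.164.212.0)


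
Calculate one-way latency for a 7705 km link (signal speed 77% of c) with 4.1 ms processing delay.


Speed = 0.77 * 3e5 km/s = 231000 km/s
Propagation delay = 7705 / 231000 = 0.0334 s = 33.355 ms
Processing delay = 4.1 ms
Total one-way latency = 37.455 ms


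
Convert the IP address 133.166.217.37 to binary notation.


133 = 10000101
166 = 10100110
217 = 11011001
37 = 00100101
Binary: 10000101.10100110.11011001.00100101


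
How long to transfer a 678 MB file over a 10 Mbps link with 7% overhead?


Effective throughput = 10 * (1 - 7/100) = 9.3 Mbps
File size in Mb = 678 * 8 = 5424 Mb
Time = 5424 / 9.3
Time = 583.2258 seconds


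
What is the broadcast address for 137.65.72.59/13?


Network: 137.64.0.0/13
Host bits = 19
Set all host bits to 1:
Broadcast: 137.71.255.255


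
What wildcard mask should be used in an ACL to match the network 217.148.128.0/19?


Subnet mask: 255.255.224.0
Wildcard = 255.255.255.255 - subnet mask
255 - 255 = 0
255 - 255 = 0
255 - 224 = 31
255 - 0 = 255
Wildcard: 0.0.31.255


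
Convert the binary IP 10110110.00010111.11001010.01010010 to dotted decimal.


10110110 = 182
00010111 = 23
11001010 = 202
01010010 = 82
IP: 182.23.202.82


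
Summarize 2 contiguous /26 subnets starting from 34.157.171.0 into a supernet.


Original prefix: /26
Number of subnets: 2 = 2^1
New prefix = 26 - 1 = 25
Supernet: 34.157.171.0/25


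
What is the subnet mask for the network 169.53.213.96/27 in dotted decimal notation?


/27 means 27 network bits, 5 host bits
Binary: 11111111111111111111111111100000
Mask: 255.255.255.224


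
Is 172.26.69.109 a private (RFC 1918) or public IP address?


RFC 1918 private ranges:
  10.0.0.0/8 (10.0.0.0 - 10.255.255.255)
  172.16.0.0/12 (172.16.0.0 - 172.31.255.255)
  192.168.0.0/16 (192.168.0.0 - 192.168.255.255)
Private (in 172.16.0.0/12)


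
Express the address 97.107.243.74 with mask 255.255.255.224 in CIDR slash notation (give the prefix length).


Binary: 11111111.11111111.11111111.11100000
Count leading 1s
Prefix: /27


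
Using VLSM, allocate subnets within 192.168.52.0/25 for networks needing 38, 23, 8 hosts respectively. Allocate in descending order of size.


38 hosts -> /26 (62 usable): 192.168.52.0/26
23 hosts -> /27 (30 usable): 192.168.52.64/27
8 hosts -> /28 (14 usable): 192.168.52.96/28
Allocation: 192.168.52.0/26 (38 hosts, 62 usable); 192.168.52.64/27 (23 hosts, 30 usable); 192.168.52.96/28 (8 hosts, 14 usable)


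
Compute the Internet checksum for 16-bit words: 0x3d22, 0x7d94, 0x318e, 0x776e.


Sum all words (with carry folding):
+ 0x3d22 = 0x3d22
+ 0x7d94 = 0xbab6
+ 0x318e = 0xec44
+ 0x776e = 0x63b3
One's complement: ~0x63b3
Checksum = 0x9c4c


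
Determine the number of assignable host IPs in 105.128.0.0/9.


Host bits = 32 - 9 = 23
Total addresses = 2^23 = 8388608
Usable = total - 2 (network and broadcast)
Usable hosts: 8388606


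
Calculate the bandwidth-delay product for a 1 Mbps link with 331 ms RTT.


BDP = bandwidth * RTT
= 1 Mbps * 331 ms
= 1 * 1e6 * 331 / 1000 bits
= 331000 bits
= 41375 bytes
= 40.4053 KB
BDP = 331000 bits (41375 bytes)


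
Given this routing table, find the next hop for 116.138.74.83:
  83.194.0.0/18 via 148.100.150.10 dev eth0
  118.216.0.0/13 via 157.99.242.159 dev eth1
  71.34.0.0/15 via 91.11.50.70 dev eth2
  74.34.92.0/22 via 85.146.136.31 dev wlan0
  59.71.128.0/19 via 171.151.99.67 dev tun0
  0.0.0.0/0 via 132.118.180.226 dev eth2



Longest prefix match for 116.138.74.83:
  /18 83.194.0.0: no
  /13 118.216.0.0: no
  /15 71.34.0.0: no
  /22 74.34.92.0: no
  /19 59.71.128.0: no
  /0 0.0.0.0: MATCH
Selected: next-hop 132.118.180.226 via eth2 (matched /0)


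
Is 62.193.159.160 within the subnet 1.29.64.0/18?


Subnet network: 1.29.64.0
Test IP AND mask: 62.193.128.0
No, 62.193.159.160 is not in 1.29.64.0/18


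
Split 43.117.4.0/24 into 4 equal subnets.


New prefix = 24 + 2 = 26
Each subnet has 64 addresses
  43.117.4.0/26
  43.117.4.64/26
  43.117.4.128/26
  43.117.4.192/26
Subnets: 43.117.4.0/26, 43.117.4.64/26, 43.117.4.128/26, 43.117.4.192/26


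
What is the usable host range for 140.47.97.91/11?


Network: 140.32.0.0
Broadcast: 140.63.255.255
First usable = network + 1
Last usable = broadcast - 1
Range: 140.32.0.1 to 140.63.255.254


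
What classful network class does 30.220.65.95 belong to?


First octet: 30
Binary: 00011110
0xxxxxxx -> Class A (1-126)
Class A, default mask 255.0.0.0 (/8)


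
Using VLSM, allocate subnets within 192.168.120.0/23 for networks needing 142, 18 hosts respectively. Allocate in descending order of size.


142 hosts -> /24 (254 usable): 192.168.120.0/24
18 hosts -> /27 (30 usable): 192.168.121.0/27
Allocation: 192.168.120.0/24 (142 hosts, 254 usable); 192.168.121.0/27 (18 hosts, 30 usable)


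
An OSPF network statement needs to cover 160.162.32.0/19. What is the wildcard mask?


Subnet mask: 255.255.224.0
Wildcard = 255.255.255.255 - subnet mask
255 - 255 = 0
255 - 255 = 0
255 - 224 = 31
255 - 0 = 255
Wildcard: 0.0.31.255


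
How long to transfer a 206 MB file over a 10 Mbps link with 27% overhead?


Effective throughput = 10 * (1 - 27/100) = 7.3 Mbps
File size in Mb = 206 * 8 = 1648 Mb
Time = 1648 / 7.3
Time = 225.7534 seconds


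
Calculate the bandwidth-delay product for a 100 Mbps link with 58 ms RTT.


BDP = bandwidth * RTT
= 100 Mbps * 58 ms
= 100 * 1e6 * 58 / 1000 bits
= 5800000 bits
= 725000 bytes
= 708.0078 KB
BDP = 5800000 bits (725000 bytes)


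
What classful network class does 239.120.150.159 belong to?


First octet: 239
Binary: 11101111
1110xxxx -> Class D (224-239)
Class D (multicast), default mask N/A


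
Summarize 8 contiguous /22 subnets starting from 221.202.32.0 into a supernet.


Original prefix: /22
Number of subnets: 8 = 2^3
New prefix = 22 - 3 = 19
Supernet: 221.202.32.0/19


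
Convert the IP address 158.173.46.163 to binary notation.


158 = 10011110
173 = 10101101
46 = 00101110
163 = 10100011
Binary: 10011110.10101101.00101110.10100011


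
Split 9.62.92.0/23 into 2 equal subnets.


New prefix = 23 + 1 = 24
Each subnet has 256 addresses
  9.62.92.0/24
  9.62.93.0/24
Subnets: 9.62.92.0/24, 9.62.93.0/24


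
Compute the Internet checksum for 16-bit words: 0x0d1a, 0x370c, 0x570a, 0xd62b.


Sum all words (with carry folding):
+ 0x0d1a = 0x0d1a
+ 0x370c = 0x4426
+ 0x570a = 0x9b30
+ 0xd62b = 0x715c
One's complement: ~0x715c
Checksum = 0x8ea3


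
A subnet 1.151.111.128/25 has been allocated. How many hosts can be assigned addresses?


Host bits = 32 - 25 = 7
Total addresses = 2^7 = 128
Usable = total - 2 (network and broadcast)
Usable hosts: 126


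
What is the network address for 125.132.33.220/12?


IP:   01111101.10000100.00100001.11011100
Mask: 11111111.11110000.00000000.00000000
AND operation:
Net:  01111101.10000000.00000000.00000000
Network: 125.128.0.0/12


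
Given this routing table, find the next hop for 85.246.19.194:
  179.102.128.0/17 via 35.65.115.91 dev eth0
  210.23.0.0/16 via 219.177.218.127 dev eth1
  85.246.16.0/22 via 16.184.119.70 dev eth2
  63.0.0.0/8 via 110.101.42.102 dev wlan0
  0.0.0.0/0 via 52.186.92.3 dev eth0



Longest prefix match for 85.246.19.194:
  /17 179.102.128.0: no
  /16 210.23.0.0: no
  /22 85.246.16.0: MATCH
  /8 63.0.0.0: no
  /0 0.0.0.0: MATCH
Selected: next-hop 16.184.119.70 via eth2 (matched /22)


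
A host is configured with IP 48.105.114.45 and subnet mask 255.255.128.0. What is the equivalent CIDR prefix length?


Binary: 11111111.11111111.10000000.00000000
Count leading 1s
Prefix: /17


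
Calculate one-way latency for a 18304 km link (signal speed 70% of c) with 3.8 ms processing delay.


Speed = 0.7 * 3e5 km/s = 210000 km/s
Propagation delay = 18304 / 210000 = 0.0872 s = 87.1619 ms
Processing delay = 3.8 ms
Total one-way latency = 90.9619 ms


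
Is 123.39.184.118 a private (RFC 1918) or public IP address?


RFC 1918 private ranges:
  10.0.0.0/8 (10.0.0.0 - 10.255.255.255)
  172.16.0.0/12 (172.16.0.0 - 172.31.255.255)
  192.168.0.0/16 (192.168.0.0 - 192.168.255.255)
Public (not in any RFC 1918 range)


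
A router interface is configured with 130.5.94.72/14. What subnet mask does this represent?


/14 means 14 network bits, 18 host bits
Binary: 11111111111111000000000000000000
Mask: 255.252.0.0


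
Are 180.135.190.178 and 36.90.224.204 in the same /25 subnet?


Mask: 255.255.255.128
180.135.190.178 AND mask = 180.135.190.128
36.90.224.204 AND mask = 36.90.224.128
No, different subnets (180.135.190.128 vs 36.90.224.128)


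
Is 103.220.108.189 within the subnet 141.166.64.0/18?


Subnet network: 141.166.64.0
Test IP AND mask: 103.220.64.0
No, 103.220.108.189 is not in 141.166.64.0/18


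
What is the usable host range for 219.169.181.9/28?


Network: 219.169.181.0
Broadcast: 219.169.181.15
First usable = network + 1
Last usable = broadcast - 1
Range: 219.169.181.1 to 219.169.181.14


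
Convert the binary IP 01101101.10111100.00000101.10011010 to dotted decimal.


01101101 = 109
10111100 = 188
00000101 = 5
10011010 = 154
IP: 109.188.5.154


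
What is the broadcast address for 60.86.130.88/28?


Network: 60.86.130.80/28
Host bits = 4
Set all host bits to 1:
Broadcast: 60.86.130.95


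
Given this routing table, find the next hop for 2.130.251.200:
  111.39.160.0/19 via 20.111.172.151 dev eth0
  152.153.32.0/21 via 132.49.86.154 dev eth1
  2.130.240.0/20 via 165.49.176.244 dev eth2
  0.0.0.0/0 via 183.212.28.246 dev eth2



Longest prefix match for 2.130.251.200:
  /19 111.39.160.0: no
  /21 152.153.32.0: no
  /20 2.130.240.0: MATCH
  /0 0.0.0.0: MATCH
Selected: next-hop 165.49.176.244 via eth2 (matched /20)


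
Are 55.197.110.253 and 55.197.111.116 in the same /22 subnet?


Mask: 255.255.252.0
55.197.110.253 AND mask = 55.197.108.0
55.197.111.116 AND mask = 55.197.108.0
Yes, same subnet (55.197.108.0)


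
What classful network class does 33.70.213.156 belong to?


First octet: 33
Binary: 00100001
0xxxxxxx -> Class A (1-126)
Class A, default mask 255.0.0.0 (/8)


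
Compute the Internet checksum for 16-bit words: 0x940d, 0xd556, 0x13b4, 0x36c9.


Sum all words (with carry folding):
+ 0x940d = 0x940d
+ 0xd556 = 0x6964
+ 0x13b4 = 0x7d18
+ 0x36c9 = 0xb3e1
One's complement: ~0xb3e1
Checksum = 0x4c1e


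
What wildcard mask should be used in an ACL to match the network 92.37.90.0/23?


Subnet mask: 255.255.254.0
Wildcard = 255.255.255.255 - subnet mask
255 - 255 = 0
255 - 255 = 0
255 - 254 = 1
255 - 0 = 255
Wildcard: 0.0.1.255


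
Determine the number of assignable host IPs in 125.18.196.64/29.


Host bits = 32 - 29 = 3
Total addresses = 2^3 = 8
Usable = total - 2 (network and broadcast)
Usable hosts: 6


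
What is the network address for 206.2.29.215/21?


IP:   11001110.00000010.00011101.11010111
Mask: 11111111.11111111.11111000.00000000
AND operation:
Net:  11001110.00000010.00011000.00000000
Network: 206.2.24.0/21


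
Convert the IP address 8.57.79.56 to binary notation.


8 = 00001000
57 = 00111001
79 = 01001111
56 = 00111000
Binary: 00001000.00111001.01001111.00111000


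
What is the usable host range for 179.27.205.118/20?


Network: 179.27.192.0
Broadcast: 179.27.207.255
First usable = network + 1
Last usable = broadcast - 1
Range: 179.27.192.1 to 179.27.207.254


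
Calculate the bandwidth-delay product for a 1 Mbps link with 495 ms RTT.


BDP = bandwidth * RTT
= 1 Mbps * 495 ms
= 1 * 1e6 * 495 / 1000 bits
= 495000 bits
= 61875 bytes
= 60.4248 KB
BDP = 495000 bits (61875 bytes)


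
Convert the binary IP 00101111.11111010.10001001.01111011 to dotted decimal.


00101111 = 47
11111010 = 250
10001001 = 137
01111011 = 123
IP: 47.250.137.123


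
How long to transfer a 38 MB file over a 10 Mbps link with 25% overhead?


Effective throughput = 10 * (1 - 25/100) = 7.5 Mbps
File size in Mb = 38 * 8 = 304 Mb
Time = 304 / 7.5
Time = 40.5333 seconds


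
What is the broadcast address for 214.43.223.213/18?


Network: 214.43.192.0/18
Host bits = 14
Set all host bits to 1:
Broadcast: 214.43.255.255


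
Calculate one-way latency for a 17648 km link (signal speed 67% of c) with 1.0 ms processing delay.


Speed = 0.67 * 3e5 km/s = 201000 km/s
Propagation delay = 17648 / 201000 = 0.0878 s = 87.801 ms
Processing delay = 1.0 ms
Total one-way latency = 88.801 ms


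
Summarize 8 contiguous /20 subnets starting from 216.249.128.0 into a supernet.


Original prefix: /20
Number of subnets: 8 = 2^3
New prefix = 20 - 3 = 17
Supernet: 216.249.128.0/17


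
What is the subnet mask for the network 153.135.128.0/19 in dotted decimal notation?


/19 means 19 network bits, 13 host bits
Binary: 11111111111111111110000000000000
Mask: 255.255.224.0


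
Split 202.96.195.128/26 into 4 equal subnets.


New prefix = 26 + 2 = 28
Each subnet has 16 addresses
  202.96.195.128/28
  202.96.195.144/28
  202.96.195.160/28
  202.96.195.176/28
Subnets: 202.96.195.128/28, 202.96.195.144/28, 202.96.195.160/28, 202.96.195.176/28


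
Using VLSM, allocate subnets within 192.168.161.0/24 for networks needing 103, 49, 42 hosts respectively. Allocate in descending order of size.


103 hosts -> /25 (126 usable): 192.168.161.0/25
49 hosts -> /26 (62 usable): 192.168.161.128/26
42 hosts -> /26 (62 usable): 192.168.161.192/26
Allocation: 192.168.161.0/25 (103 hosts, 126 usable); 192.168.161.128/26 (49 hosts, 62 usable); 192.168.161.192/26 (42 hosts, 62 usable)


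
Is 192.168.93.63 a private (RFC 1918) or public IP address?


RFC 1918 private ranges:
  10.0.0.0/8 (10.0.0.0 - 10.255.255.255)
  172.16.0.0/12 (172.16.0.0 - 172.31.255.255)
  192.168.0.0/16 (192.168.0.0 - 192.168.255.255)
Private (in 192.168.0.0/16)


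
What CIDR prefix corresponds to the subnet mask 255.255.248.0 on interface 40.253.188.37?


Binary: 11111111.11111111.11111000.00000000
Count leading 1s
Prefix: /21


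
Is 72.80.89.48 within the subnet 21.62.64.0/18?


Subnet network: 21.62.64.0
Test IP AND mask: 72.80.64.0
No, 72.80.89.48 is not in 21.62.64.0/18


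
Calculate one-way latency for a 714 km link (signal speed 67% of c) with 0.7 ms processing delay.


Speed = 0.67 * 3e5 km/s = 201000 km/s
Propagation delay = 714 / 201000 = 0.0036 s = 3.5522 ms
Processing delay = 0.7 ms
Total one-way latency = 4.2522 ms


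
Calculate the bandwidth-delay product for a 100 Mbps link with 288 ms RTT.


BDP = bandwidth * RTT
= 100 Mbps * 288 ms
= 100 * 1e6 * 288 / 1000 bits
= 28800000 bits
= 3600000 bytes
= 3515.625 KB
BDP = 28800000 bits (3600000 bytes)


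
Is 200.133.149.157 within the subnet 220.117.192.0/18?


Subnet network: 220.117.192.0
Test IP AND mask: 200.133.128.0
No, 200.133.149.157 is not in 220.117.192.0/18


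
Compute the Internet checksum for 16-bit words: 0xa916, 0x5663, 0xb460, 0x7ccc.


Sum all words (with carry folding):
+ 0xa916 = 0xa916
+ 0x5663 = 0xff79
+ 0xb460 = 0xb3da
+ 0x7ccc = 0x30a7
One's complement: ~0x30a7
Checksum = 0xcf58


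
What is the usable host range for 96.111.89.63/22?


Network: 96.111.88.0
Broadcast: 96.111.91.255
First usable = network + 1
Last usable = broadcast - 1
Range: 96.111.88.1 to 96.111.91.254


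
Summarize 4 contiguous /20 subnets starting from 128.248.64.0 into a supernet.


Original prefix: /20
Number of subnets: 4 = 2^2
New prefix = 20 - 2 = 18
Supernet: 128.248.64.0/18


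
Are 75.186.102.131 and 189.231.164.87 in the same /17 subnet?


Mask: 255.255.128.0
75.186.102.131 AND mask = 75.186.0.0
189.231.164.87 AND mask = 189.231.128.0
No, different subnets (75.186.0.0 vs 189.231.128.0)


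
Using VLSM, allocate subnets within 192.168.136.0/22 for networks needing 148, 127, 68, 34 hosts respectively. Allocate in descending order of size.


148 hosts -> /24 (254 usable): 192.168.136.0/24
127 hosts -> /24 (254 usable): 192.168.137.0/24
68 hosts -> /25 (126 usable): 192.168.138.0/25
34 hosts -> /26 (62 usable): 192.168.138.128/26
Allocation: 192.168.136.0/24 (148 hosts, 254 usable); 192.168.137.0/24 (127 hosts, 254 usable); 192.168.138.0/25 (68 hosts, 126 usable); 192.168.138.128/26 (34 hosts, 62 usable)


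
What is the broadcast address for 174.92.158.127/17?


Network: 174.92.128.0/17
Host bits = 15
Set all host bits to 1:
Broadcast: 174.92.255.255


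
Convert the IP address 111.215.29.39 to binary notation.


111 = 01101111
215 = 11010111
29 = 00011101
39 = 00100111
Binary: 01101111.11010111.00011101.00100111


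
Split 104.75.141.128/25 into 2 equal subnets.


New prefix = 25 + 1 = 26
Each subnet has 64 addresses
  104.75.141.128/26
  104.75.141.192/26
Subnets: 104.75.141.128/26, 104.75.141.192/26


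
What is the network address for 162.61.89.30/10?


IP:   10100010.00111101.01011001.00011110
Mask: 11111111.11000000.00000000.00000000
AND operation:
Net:  10100010.00000000.00000000.00000000
Network: 162.0.0.0/10


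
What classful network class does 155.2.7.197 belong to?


First octet: 155
Binary: 10011011
10xxxxxx -> Class B (128-191)
Class B, default mask 255.255.0.0 (/16)


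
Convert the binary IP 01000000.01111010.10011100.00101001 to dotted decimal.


01000000 = 64
01111010 = 122
10011100 = 156
00101001 = 41
IP: 64.122.156.41


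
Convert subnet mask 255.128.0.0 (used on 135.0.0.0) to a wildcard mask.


Subnet mask: 255.128.0.0
Wildcard = 255.255.255.255 - subnet mask
255 - 255 = 0
255 - 128 = 127
255 - 0 = 255
255 - 0 = 255
Wildcard: 0.127.255.255


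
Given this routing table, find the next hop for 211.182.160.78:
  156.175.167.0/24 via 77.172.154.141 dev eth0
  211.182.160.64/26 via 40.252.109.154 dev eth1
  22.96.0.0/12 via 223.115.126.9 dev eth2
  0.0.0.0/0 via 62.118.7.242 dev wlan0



Longest prefix match for 211.182.160.78:
  /24 156.175.167.0: no
  /26 211.182.160.64: MATCH
  /12 22.96.0.0: no
  /0 0.0.0.0: MATCH
Selected: next-hop 40.252.109.154 via eth1 (matched /26)


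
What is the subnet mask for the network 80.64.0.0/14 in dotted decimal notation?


/14 means 14 network bits, 18 host bits
Binary: 11111111111111000000000000000000
Mask: 255.252.0.0


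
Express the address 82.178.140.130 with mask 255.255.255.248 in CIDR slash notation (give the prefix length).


Binary: 11111111.11111111.11111111.11111000
Count leading 1s
Prefix: /29


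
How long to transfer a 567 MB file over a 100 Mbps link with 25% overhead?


Effective throughput = 100 * (1 - 25/100) = 75 Mbps
File size in Mb = 567 * 8 = 4536 Mb
Time = 4536 / 75
Time = 60.48 seconds


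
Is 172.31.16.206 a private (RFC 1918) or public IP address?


RFC 1918 private ranges:
  10.0.0.0/8 (10.0.0.0 - 10.255.255.255)
  172.16.0.0/12 (172.16.0.0 - 172.31.255.255)
  192.168.0.0/16 (192.168.0.0 - 192.168.255.255)
Private (in 172.16.0.0/12)


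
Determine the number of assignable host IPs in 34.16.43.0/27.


Host bits = 32 - 27 = 5
Total addresses = 2^5 = 32
Usable = total - 2 (network and broadcast)
Usable hosts: 30


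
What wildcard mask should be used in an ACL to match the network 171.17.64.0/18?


Subnet mask: 255.255.192.0
Wildcard = 255.255.255.255 - subnet mask
255 - 255 = 0
255 - 255 = 0
255 - 192 = 63
255 - 0 = 255
Wildcard: 0.0.63.255


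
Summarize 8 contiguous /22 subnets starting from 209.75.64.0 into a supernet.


Original prefix: /22
Number of subnets: 8 = 2^3
New prefix = 22 - 3 = 19
Supernet: 209.75.64.0/19


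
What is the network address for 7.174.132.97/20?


IP:   00000111.10101110.10000100.01100001
Mask: 11111111.11111111.11110000.00000000
AND operation:
Net:  00000111.10101110.10000000.00000000
Network: 7.174.128.0/20


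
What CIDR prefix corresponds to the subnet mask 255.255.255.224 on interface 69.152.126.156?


Binary: 11111111.11111111.11111111.11100000
Count leading 1s
Prefix: /27


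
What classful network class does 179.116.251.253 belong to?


First octet: 179
Binary: 10110011
10xxxxxx -> Class B (128-191)
Class B, default mask 255.255.0.0 (/16)


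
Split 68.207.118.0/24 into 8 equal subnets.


New prefix = 24 + 3 = 27
Each subnet has 32 addresses
  68.207.118.0/27
  68.207.118.32/27
  68.207.118.64/27
  68.207.118.96/27
  68.207.118.128/27
  68.207.118.160/27
  68.207.118.192/27
  68.207.118.224/27
Subnets: 68.207.118.0/27, 68.207.118.32/27, 68.207.118.64/27, 68.207.118.96/27, 68.207.118.128/27, 68.207.118.160/27, 68.207.118.192/27, 68.207.118.224/27


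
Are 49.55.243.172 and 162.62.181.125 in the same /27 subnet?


Mask: 255.255.255.224
49.55.243.172 AND mask = 49.55.243.160
162.62.181.125 AND mask = 162.62.181.96
No, different subnets (49.55.243.160 vs 162.62.181.96)


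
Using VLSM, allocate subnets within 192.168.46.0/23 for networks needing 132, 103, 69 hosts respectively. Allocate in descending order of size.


132 hosts -> /24 (254 usable): 192.168.46.0/24
103 hosts -> /25 (126 usable): 192.168.47.0/25
69 hosts -> /25 (126 usable): 192.168.47.128/25
Allocation: 192.168.46.0/24 (132 hosts, 254 usable); 192.168.47.0/25 (103 hosts, 126 usable); 192.168.47.128/25 (69 hosts, 126 usable)


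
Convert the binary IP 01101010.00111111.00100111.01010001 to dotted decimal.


01101010 = 106
00111111 = 63
00100111 = 39
01010001 = 81
IP: 106.63.39.81


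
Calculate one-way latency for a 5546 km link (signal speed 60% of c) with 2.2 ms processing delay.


Speed = 0.6 * 3e5 km/s = 180000 km/s
Propagation delay = 5546 / 180000 = 0.0308 s = 30.8111 ms
Processing delay = 2.2 ms
Total one-way latency = 33.0111 ms


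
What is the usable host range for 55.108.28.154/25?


Network: 55.108.28.128
Broadcast: 55.108.28.255
First usable = network + 1
Last usable = broadcast - 1
Range: 55.108.28.129 to 55.108.28.254


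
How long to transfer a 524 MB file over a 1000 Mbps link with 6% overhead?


Effective throughput = 1000 * (1 - 6/100) = 940 Mbps
File size in Mb = 524 * 8 = 4192 Mb
Time = 4192 / 940
Time = 4.4596 seconds


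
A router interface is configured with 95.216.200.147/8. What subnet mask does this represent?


/8 means 8 network bits, 24 host bits
Binary: 11111111000000000000000000000000
Mask: 255.0.0.0


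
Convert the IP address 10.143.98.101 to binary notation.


10 = 00001010
143 = 10001111
98 = 01100010
101 = 01100101
Binary: 00001010.10001111.01100010.01100101


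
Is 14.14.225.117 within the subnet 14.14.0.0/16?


Subnet network: 14.14.0.0
Test IP AND mask: 14.14.0.0
Yes, 14.14.225.117 is in 14.14.0.0/16


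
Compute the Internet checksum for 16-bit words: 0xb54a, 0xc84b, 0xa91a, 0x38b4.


Sum all words (with carry folding):
+ 0xb54a = 0xb54a
+ 0xc84b = 0x7d96
+ 0xa91a = 0x26b1
+ 0x38b4 = 0x5f65
One's complement: ~0x5f65
Checksum = 0xa09a


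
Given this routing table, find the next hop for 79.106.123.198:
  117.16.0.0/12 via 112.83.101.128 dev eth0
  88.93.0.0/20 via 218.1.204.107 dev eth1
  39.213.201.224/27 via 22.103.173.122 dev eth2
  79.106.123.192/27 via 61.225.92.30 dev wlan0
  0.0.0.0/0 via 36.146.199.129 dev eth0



Longest prefix match for 79.106.123.198:
  /12 117.16.0.0: no
  /20 88.93.0.0: no
  /27 39.213.201.224: no
  /27 79.106.123.192: MATCH
  /0 0.0.0.0: MATCH
Selected: next-hop 61.225.92.30 via wlan0 (matched /27)


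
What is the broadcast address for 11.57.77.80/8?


Network: 11.0.0.0/8
Host bits = 24
Set all host bits to 1:
Broadcast: 11.255.255.255


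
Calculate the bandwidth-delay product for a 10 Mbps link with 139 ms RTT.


BDP = bandwidth * RTT
= 10 Mbps * 139 ms
= 10 * 1e6 * 139 / 1000 bits
= 1390000 bits
= 173750 bytes
= 169.6777 KB
BDP = 1390000 bits (173750 bytes)


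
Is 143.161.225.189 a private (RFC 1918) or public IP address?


RFC 1918 private ranges:
  10.0.0.0/8 (10.0.0.0 - 10.255.255.255)
  172.16.0.0/12 (172.16.0.0 - 172.31.255.255)
  192.168.0.0/16 (192.168.0.0 - 192.168.255.255)
Public (not in any RFC 1918 range)


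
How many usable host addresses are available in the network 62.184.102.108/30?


Host bits = 32 - 30 = 2
Total addresses = 2^2 = 4
Usable = total - 2 (network and broadcast)
Usable hosts: 2


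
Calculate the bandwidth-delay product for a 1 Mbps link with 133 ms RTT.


BDP = bandwidth * RTT
= 1 Mbps * 133 ms
= 1 * 1e6 * 133 / 1000 bits
= 133000 bits
= 16625 bytes
= 16.2354 KB
BDP = 133000 bits (16625 bytes)


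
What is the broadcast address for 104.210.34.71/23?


Network: 104.210.34.0/23
Host bits = 9
Set all host bits to 1:
Broadcast: 104.210.35.255


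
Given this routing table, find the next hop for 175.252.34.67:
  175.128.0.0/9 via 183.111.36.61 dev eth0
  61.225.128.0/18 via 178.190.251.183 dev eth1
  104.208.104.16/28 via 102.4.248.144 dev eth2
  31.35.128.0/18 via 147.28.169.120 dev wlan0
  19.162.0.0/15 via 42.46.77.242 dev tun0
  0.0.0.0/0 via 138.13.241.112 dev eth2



Longest prefix match for 175.252.34.67:
  /9 175.128.0.0: MATCH
  /18 61.225.128.0: no
  /28 104.208.104.16: no
  /18 31.35.128.0: no
  /15 19.162.0.0: no
  /0 0.0.0.0: MATCH
Selected: next-hop 183.111.36.61 via eth0 (matched /9)


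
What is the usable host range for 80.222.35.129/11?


Network: 80.192.0.0
Broadcast: 80.223.255.255
First usable = network + 1
Last usable = broadcast - 1
Range: 80.192.0.1 to 80.223.255.254


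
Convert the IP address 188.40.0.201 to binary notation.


188 = 10111100
40 = 00101000
0 = 00000000
201 = 11001001
Binary: 10111100.00101000.00000000.11001001


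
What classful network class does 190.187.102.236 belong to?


First octet: 190
Binary: 10111110
10xxxxxx -> Class B (128-191)
Class B, default mask 255.255.0.0 (/16)


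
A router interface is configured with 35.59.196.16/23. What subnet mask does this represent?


/23 means 23 network bits, 9 host bits
Binary: 11111111111111111111111000000000
Mask: 255.255.254.0


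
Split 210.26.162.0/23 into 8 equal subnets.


New prefix = 23 + 3 = 26
Each subnet has 64 addresses
  210.26.162.0/26
  210.26.162.64/26
  210.26.162.128/26
  210.26.162.192/26
  210.26.163.0/26
  210.26.163.64/26
  210.26.163.128/26
  210.26.163.192/26
Subnets: 210.26.162.0/26, 210.26.162.64/26, 210.26.162.128/26, 210.26.162.192/26, 210.26.163.0/26, 210.26.163.64/26, 210.26.163.128/26, 210.26.163.192/26


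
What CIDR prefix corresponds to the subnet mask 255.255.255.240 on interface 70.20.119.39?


Binary: 11111111.11111111.11111111.11110000
Count leading 1s
Prefix: /28


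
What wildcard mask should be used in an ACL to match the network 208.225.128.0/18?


Subnet mask: 255.255.192.0
Wildcard = 255.255.255.255 - subnet mask
255 - 255 = 0
255 - 255 = 0
255 - 192 = 63
255 - 0 = 255
Wildcard: 0.0.63.255


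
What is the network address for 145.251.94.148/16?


IP:   10010001.11111011.01011110.10010100
Mask: 11111111.11111111.00000000.00000000
AND operation:
Net:  10010001.11111011.00000000.00000000
Network: 145.251.0.0/16


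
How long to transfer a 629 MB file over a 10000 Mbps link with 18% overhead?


Effective throughput = 10000 * (1 - 18/100) = 8200 Mbps
File size in Mb = 629 * 8 = 5032 Mb
Time = 5032 / 8200
Time = 0.6137 seconds


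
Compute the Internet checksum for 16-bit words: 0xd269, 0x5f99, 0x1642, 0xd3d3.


Sum all words (with carry folding):
+ 0xd269 = 0xd269
+ 0x5f99 = 0x3203
+ 0x1642 = 0x4845
+ 0xd3d3 = 0x1c19
One's complement: ~0x1c19
Checksum = 0xe3e6


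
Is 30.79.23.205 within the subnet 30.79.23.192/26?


Subnet network: 30.79.23.192
Test IP AND mask: 30.79.23.192
Yes, 30.79.23.205 is in 30.79.23.192/26


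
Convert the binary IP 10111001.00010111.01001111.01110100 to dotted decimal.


10111001 = 185
00010111 = 23
01001111 = 79
01110100 = 116
IP: 185.23.79.116


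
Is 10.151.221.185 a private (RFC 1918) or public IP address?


RFC 1918 private ranges:
  10.0.0.0/8 (10.0.0.0 - 10.255.255.255)
  172.16.0.0/12 (172.16.0.0 - 172.31.255.255)
  192.168.0.0/16 (192.168.0.0 - 192.168.255.255)
Private (in 10.0.0.0/8)


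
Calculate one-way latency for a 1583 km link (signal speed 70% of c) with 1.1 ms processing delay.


Speed = 0.7 * 3e5 km/s = 210000 km/s
Propagation delay = 1583 / 210000 = 0.0075 s = 7.5381 ms
Processing delay = 1.1 ms
Total one-way latency = 8.6381 ms


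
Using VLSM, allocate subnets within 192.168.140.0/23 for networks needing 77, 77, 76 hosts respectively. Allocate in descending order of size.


77 hosts -> /25 (126 usable): 192.168.140.0/25
77 hosts -> /25 (126 usable): 192.168.140.128/25
76 hosts -> /25 (126 usable): 192.168.141.0/25
Allocation: 192.168.140.0/25 (77 hosts, 126 usable); 192.168.140.128/25 (77 hosts, 126 usable); 192.168.141.0/25 (76 hosts, 126 usable)


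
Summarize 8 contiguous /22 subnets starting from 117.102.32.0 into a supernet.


Original prefix: /22
Number of subnets: 8 = 2^3
New prefix = 22 - 3 = 19
Supernet: 117.102.32.0/19


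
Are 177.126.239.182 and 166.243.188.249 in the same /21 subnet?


Mask: 255.255.248.0
177.126.239.182 AND mask = 177.126.232.0
166.243.188.249 AND mask = 166.243.184.0
No, different subnets (177.126.232.0 vs 166.243.184.0)


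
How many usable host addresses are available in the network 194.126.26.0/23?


Host bits = 32 - 23 = 9
Total addresses = 2^9 = 512
Usable = total - 2 (network and broadcast)
Usable hosts: 510


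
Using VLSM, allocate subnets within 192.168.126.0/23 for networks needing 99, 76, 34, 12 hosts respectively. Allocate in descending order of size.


99 hosts -> /25 (126 usable): 192.168.126.0/25
76 hosts -> /25 (126 usable): 192.168.126.128/25
34 hosts -> /26 (62 usable): 192.168.127.0/26
12 hosts -> /28 (14 usable): 192.168.127.64/28
Allocation: 192.168.126.0/25 (99 hosts, 126 usable); 192.168.126.128/25 (76 hosts, 126 usable); 192.168.127.0/26 (34 hosts, 62 usable); 192.168.127.64/28 (12 hosts, 14 usable)


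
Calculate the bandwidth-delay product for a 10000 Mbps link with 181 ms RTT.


BDP = bandwidth * RTT
= 10000 Mbps * 181 ms
= 10000 * 1e6 * 181 / 1000 bits
= 1810000000 bits
= 226250000 bytes
= 220947.2656 KB
BDP = 1810000000 bits (226250000 bytes)


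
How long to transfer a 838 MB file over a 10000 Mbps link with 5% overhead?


Effective throughput = 10000 * (1 - 5/100) = 9500 Mbps
File size in Mb = 838 * 8 = 6704 Mb
Time = 6704 / 9500
Time = 0.7057 seconds


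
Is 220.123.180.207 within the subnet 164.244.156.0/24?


Subnet network: 164.244.156.0
Test IP AND mask: 220.123.180.0
No, 220.123.180.207 is not in 164.244.156.0/24


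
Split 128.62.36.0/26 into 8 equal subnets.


New prefix = 26 + 3 = 29
Each subnet has 8 addresses
  128.62.36.0/29
  128.62.36.8/29
  128.62.36.16/29
  128.62.36.24/29
  128.62.36.32/29
  128.62.36.40/29
  128.62.36.48/29
  128.62.36.56/29
Subnets: 128.62.36.0/29, 128.62.36.8/29, 128.62.36.16/29, 128.62.36.24/29, 128.62.36.32/29, 128.62.36.40/29, 128.62.36.48/29, 128.62.36.56/29


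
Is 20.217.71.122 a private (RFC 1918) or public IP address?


RFC 1918 private ranges:
  10.0.0.0/8 (10.0.0.0 - 10.255.255.255)
  172.16.0.0/12 (172.16.0.0 - 172.31.255.255)
  192.168.0.0/16 (192.168.0.0 - 192.168.255.255)
Public (not in any RFC 1918 range)
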